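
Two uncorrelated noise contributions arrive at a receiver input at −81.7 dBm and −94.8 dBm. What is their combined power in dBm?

Convert to linear, add, convert back:
P₁ = 6.76×10⁻¹² W, P₂ = 3.31×10⁻¹³ W
P_tot = 7.09×10⁻¹² W → 10 log₁₀(P_tot / 10⁻³) = −81.5 dBm

−81.5 dBm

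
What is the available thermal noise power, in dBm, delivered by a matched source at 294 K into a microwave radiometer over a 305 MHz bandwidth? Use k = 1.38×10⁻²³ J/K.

−89.1 dBm

P_n = kTB = 1.38×10⁻²³ × 294 × 3.05×10⁸ = 1.24×10⁻¹² W
In dBm: 10 log₁₀(1.24×10⁻¹² / 10⁻³) = −89.1 dBm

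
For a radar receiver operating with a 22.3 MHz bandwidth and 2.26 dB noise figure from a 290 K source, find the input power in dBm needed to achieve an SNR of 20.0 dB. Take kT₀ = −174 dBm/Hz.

Sensitivity = −174 + 10 log₁₀(B) + NF + SNR_min
= −174 + 73.48 + 2.26 + 20.0
= −78.26 dBm → −78.3 dBm

−78.3 dBm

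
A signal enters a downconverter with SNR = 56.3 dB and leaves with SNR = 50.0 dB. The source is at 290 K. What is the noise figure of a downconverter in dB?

NF (dB) = SNR_in(dB) − SNR_out(dB) when the source is at T₀
NF = 56.3 − 50.0 = 6.3 dB

6.3 dB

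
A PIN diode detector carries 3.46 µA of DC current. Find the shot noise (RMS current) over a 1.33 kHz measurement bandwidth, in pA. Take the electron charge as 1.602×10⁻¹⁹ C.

38.4 pA

I_n = √(2qI·B)
2qI·B = 2 × 1.602×10⁻¹⁹ × 3.46×10⁻⁶ × 1.33×10³ = 1.47×10⁻²¹ A²
I_n = √(1.47×10⁻²¹) = 3.84×10⁻¹¹ A = 38.4 pA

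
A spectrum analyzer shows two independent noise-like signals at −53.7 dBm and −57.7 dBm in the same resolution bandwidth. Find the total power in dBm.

−52.2 dBm

Convert to linear, add, convert back:
P₁ = 4.27×10⁻⁹ W, P₂ = 1.70×10⁻⁹ W
P_tot = 5.96×10⁻⁹ W → 10 log₁₀(P_tot / 10⁻³) = −52.2 dBm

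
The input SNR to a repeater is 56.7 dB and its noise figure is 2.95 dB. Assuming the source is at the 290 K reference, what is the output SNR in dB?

By definition F = SNR_in/SNR_out, so in dB: SNR_out = SNR_in − NF
SNR_out = 56.7 − 2.95 = 53.75 dB

53.75 dB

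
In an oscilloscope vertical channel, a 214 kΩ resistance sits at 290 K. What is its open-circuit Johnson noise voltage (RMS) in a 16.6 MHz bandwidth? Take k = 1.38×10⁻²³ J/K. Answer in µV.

V_n = √(4kTRB)
4kTRB = 4 × 1.38×10⁻²³ × 290 × 2.14×10⁵ × 1.66×10⁷ = 5.69×10⁻⁸ V²
V_n = √(5.69×10⁻⁸) = 2.38×10⁻⁴ V = 238 µV

238 µV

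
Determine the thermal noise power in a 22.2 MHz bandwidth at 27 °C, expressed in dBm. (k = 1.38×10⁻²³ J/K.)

T = 27 °C + 273.15 = 300.15 K
P_n = kTB = 1.38×10⁻²³ × 300.15 × 2.22×10⁷ = 9.20×10⁻¹⁴ W
In dBm: 10 log₁₀(9.20×10⁻¹⁴ / 10⁻³) = −100.4 dBm

−100.4 dBm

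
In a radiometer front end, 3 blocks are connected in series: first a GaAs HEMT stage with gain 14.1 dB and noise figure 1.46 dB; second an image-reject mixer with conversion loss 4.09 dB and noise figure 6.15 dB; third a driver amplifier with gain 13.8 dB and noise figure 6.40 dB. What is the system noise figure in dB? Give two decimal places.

Convert to linear (a loss of L dB is a gain of −L dB): F_i = 10^(NF_i/10), G_i = 10^(G_i,dB/10)
  Stage 1: F_1 = 10^(1.46/10) = 1.400, G_1 = 10^(14.1/10) = 25.70
  Stage 2: F_2 = 10^(6.15/10) = 4.121, G_2 = 10^(−4.09/10) = 0.3899
  Stage 3: F_3 = 10^(6.40/10) = 4.365, G_3 = 10^(13.8/10) = 23.99
Friis cascade:
  F = 1.400 + (4.121 − 1)/25.70 + (4.365 − 1)/10.02 = 1.857
NF = 10 log₁₀(1.857) = 2.69 dB

2.69 dB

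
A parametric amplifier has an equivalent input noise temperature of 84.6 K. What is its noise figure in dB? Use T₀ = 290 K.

F = 1 + T_e/T₀ = 1 + 84.6/290 = 1.29172
NF = 10 log₁₀(1.29172) = 1.11 dB

1.11 dB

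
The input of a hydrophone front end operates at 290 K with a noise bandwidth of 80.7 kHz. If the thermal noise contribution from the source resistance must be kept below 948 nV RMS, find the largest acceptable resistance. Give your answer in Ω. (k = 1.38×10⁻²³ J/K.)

696 Ω

Johnson–Nyquist: V_n = √(4kTRB) ⇒ R = V_n² / (4kTB)
4kTB = 4 × 1.38×10⁻²³ × 290 × 8.07×10⁴ = 1.29×10⁻¹⁵
R = (9.48×10⁻⁷)² / 1.29×10⁻¹⁵ = 6.96×10² Ω = 696 Ω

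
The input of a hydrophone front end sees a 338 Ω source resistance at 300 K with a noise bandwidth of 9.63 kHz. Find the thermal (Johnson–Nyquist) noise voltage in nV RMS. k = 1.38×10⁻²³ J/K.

V_n = √(4kTRB)
4kTRB = 4 × 1.38×10⁻²³ × 300 × 3.38×10² × 9.63×10³ = 5.39×10⁻¹⁴ V²
V_n = √(5.39×10⁻¹⁴) = 2.32×10⁻⁷ V = 232 nV

232 nV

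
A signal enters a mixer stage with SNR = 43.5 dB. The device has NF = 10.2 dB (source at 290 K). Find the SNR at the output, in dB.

By definition F = SNR_in/SNR_out, so in dB: SNR_out = SNR_in − NF
SNR_out = 43.5 − 10.2 = 33.3 dB

33.3 dB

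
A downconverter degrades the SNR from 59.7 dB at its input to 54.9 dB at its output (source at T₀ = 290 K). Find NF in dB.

NF (dB) = SNR_in(dB) − SNR_out(dB) when the source is at T₀
NF = 59.7 − 54.9 = 4.8 dB

4.8 dB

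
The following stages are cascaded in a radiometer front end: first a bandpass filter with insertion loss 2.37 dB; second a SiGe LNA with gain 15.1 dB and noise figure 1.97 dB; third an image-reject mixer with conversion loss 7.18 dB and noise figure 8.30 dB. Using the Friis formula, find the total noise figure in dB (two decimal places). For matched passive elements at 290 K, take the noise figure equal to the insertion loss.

4.81 dB

Convert to linear (a loss of L dB is a gain of −L dB): F_i = 10^(NF_i/10), G_i = 10^(G_i,dB/10)
  Stage 1: F_1 = 10^(2.37/10) = 1.726, G_1 = 10^(−2.37/10) = 0.5794
  Stage 2: F_2 = 10^(1.97/10) = 1.574, G_2 = 10^(15.1/10) = 32.36
  Stage 3: F_3 = 10^(8.30/10) = 6.761, G_3 = 10^(−7.18/10) = 0.1914
Friis cascade:
  F = 1.726 + (1.574 − 1)/0.5794 + (6.761 − 1)/18.75 = 3.024
NF = 10 log₁₀(3.024) = 4.81 dB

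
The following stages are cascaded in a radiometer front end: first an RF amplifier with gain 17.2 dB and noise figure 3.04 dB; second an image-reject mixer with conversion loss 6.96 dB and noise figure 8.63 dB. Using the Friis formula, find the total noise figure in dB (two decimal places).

Convert to linear (a loss of L dB is a gain of −L dB): F_i = 10^(NF_i/10), G_i = 10^(G_i,dB/10)
  Stage 1: F_1 = 10^(3.04/10) = 2.014, G_1 = 10^(17.2/10) = 52.48
  Stage 2: F_2 = 10^(8.63/10) = 7.295, G_2 = 10^(−6.96/10) = 0.2014
Friis cascade:
  F = 2.014 + (7.295 − 1)/52.48 = 2.134
NF = 10 log₁₀(2.134) = 3.29 dB

3.29 dB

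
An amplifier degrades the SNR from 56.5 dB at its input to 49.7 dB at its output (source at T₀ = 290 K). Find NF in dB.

NF (dB) = SNR_in(dB) − SNR_out(dB) when the source is at T₀
NF = 56.5 − 49.7 = 6.8 dB

6.8 dB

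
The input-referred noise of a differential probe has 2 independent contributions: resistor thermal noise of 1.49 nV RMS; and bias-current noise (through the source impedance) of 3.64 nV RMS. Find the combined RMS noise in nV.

Uncorrelated sources add in power (mean-square): V_tot = √(ΣV_i²)
V_tot = √[(1.49×10⁻⁹)² + (3.64×10⁻⁹)²] = 3.93×10⁻⁹ V = 3.93 nV

3.93 nV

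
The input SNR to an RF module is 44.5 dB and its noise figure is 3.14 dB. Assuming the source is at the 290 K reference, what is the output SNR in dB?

By definition F = SNR_in/SNR_out, so in dB: SNR_out = SNR_in − NF
SNR_out = 44.5 − 3.14 = 41.36 dB

41.36 dB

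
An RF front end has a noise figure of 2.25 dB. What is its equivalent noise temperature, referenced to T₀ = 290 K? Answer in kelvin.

F = 10^(2.25/10) = 1.6788
T_e = (F − 1)·T₀ = (1.6788 − 1) × 290 = 197 K

197 K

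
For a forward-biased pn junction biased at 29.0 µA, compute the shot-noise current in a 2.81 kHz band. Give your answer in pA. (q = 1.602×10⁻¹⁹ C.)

I_n = √(2qI·B)
2qI·B = 2 × 1.602×10⁻¹⁹ × 2.90×10⁻⁵ × 2.81×10³ = 2.61×10⁻²⁰ A²
I_n = √(2.61×10⁻²⁰) = 1.62×10⁻¹⁰ A = 162 pA

162 pA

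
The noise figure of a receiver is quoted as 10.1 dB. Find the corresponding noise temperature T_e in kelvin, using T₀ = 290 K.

2678 K

F = 10^(10.1/10) = 10.2329
T_e = (F − 1)·T₀ = (10.2329 − 1) × 290 = 2678 K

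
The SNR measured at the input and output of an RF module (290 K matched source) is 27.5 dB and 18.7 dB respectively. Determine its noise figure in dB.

NF (dB) = SNR_in(dB) − SNR_out(dB) when the source is at T₀
NF = 27.5 − 18.7 = 8.8 dB

8.8 dB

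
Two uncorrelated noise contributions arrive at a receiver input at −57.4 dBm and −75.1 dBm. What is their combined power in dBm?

Convert to linear, add, convert back:
P₁ = 1.82×10⁻⁹ W, P₂ = 3.09×10⁻¹¹ W
P_tot = 1.85×10⁻⁹ W → 10 log₁₀(P_tot / 10⁻³) = −57.3 dBm

−57.3 dBm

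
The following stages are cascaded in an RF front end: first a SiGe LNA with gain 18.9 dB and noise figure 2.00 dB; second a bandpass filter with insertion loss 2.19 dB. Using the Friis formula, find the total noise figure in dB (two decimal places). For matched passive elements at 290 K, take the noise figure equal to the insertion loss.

Convert to linear (a loss of L dB is a gain of −L dB): F_i = 10^(NF_i/10), G_i = 10^(G_i,dB/10)
  Stage 1: F_1 = 10^(2.00/10) = 1.585, G_1 = 10^(18.9/10) = 77.62
  Stage 2: F_2 = 10^(2.19/10) = 1.656, G_2 = 10^(−2.19/10) = 0.6039
Friis cascade:
  F = 1.585 + (1.656 − 1)/77.62 = 1.593
NF = 10 log₁₀(1.593) = 2.02 dB

2.02 dB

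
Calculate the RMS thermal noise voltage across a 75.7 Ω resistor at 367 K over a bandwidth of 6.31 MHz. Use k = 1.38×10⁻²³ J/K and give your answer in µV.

V_n = √(4kTRB)
4kTRB = 4 × 1.38×10⁻²³ × 367 × 7.57×10¹ × 6.31×10⁶ = 9.68×10⁻¹² V²
V_n = √(9.68×10⁻¹²) = 3.11×10⁻⁶ V = 3.11 µV

3.11 µV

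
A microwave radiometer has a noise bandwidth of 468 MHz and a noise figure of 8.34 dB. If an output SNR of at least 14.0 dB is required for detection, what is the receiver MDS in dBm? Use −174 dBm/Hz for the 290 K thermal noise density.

Sensitivity = −174 + 10 log₁₀(B) + NF + SNR_min
= −174 + 86.7 + 8.34 + 14.0
= −64.96 dBm → −65.0 dBm

−65.0 dBm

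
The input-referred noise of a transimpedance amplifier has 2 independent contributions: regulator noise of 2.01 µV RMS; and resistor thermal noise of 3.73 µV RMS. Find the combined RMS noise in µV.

Uncorrelated sources add in power (mean-square): V_tot = √(ΣV_i²)
V_tot = √[(2.01×10⁻⁶)² + (3.73×10⁻⁶)²] = 4.24×10⁻⁶ V = 4.24 µV

4.24 µV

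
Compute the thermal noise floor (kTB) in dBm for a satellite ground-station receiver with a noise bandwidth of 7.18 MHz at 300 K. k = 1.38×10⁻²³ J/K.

−105.3 dBm

P_n = kTB = 1.38×10⁻²³ × 300 × 7.18×10⁶ = 2.97×10⁻¹⁴ W
In dBm: 10 log₁₀(2.97×10⁻¹⁴ / 10⁻³) = −105.3 dBm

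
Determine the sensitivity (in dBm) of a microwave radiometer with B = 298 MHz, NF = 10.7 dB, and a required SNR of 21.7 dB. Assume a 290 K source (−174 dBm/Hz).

−56.9 dBm

Sensitivity = −174 + 10 log₁₀(B) + NF + SNR_min
= −174 + 84.74 + 10.7 + 21.7
= −56.86 dBm → −56.9 dBm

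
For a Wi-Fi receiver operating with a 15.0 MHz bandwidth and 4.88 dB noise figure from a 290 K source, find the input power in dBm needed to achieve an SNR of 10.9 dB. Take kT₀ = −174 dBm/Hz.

Sensitivity = −174 + 10 log₁₀(B) + NF + SNR_min
= −174 + 71.76 + 4.88 + 10.9
= −86.46 dBm → −86.5 dBm

−86.5 dBm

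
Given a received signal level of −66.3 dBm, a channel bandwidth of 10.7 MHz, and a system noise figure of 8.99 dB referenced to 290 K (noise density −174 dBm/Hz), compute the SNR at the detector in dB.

28.4 dB

Noise floor: N = −174 + 10 log₁₀(B) + NF
10 log₁₀(1.07×10⁷) = 70.29 dB
N = −174 + 70.29 + 8.99 = −94.72 dBm
SNR = P_sig − N = −66.3 − (−94.72) = 28.42 dB → 28.4 dB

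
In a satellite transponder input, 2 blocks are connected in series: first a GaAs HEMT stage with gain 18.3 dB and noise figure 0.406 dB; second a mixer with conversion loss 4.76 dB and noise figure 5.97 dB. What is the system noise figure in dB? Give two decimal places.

0.58 dB

Convert to linear (a loss of L dB is a gain of −L dB): F_i = 10^(NF_i/10), G_i = 10^(G_i,dB/10)
  Stage 1: F_1 = 10^(0.406/10) = 1.098, G_1 = 10^(18.3/10) = 67.61
  Stage 2: F_2 = 10^(5.97/10) = 3.954, G_2 = 10^(−4.76/10) = 0.3342
Friis cascade:
  F = 1.098 + (3.954 − 1)/67.61 = 1.142
NF = 10 log₁₀(1.142) = 0.58 dB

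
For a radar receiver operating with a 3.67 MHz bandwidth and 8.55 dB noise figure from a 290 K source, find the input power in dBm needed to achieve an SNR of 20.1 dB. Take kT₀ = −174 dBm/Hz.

−79.7 dBm

Sensitivity = −174 + 10 log₁₀(B) + NF + SNR_min
= −174 + 65.65 + 8.55 + 20.1
= −79.70 dBm → −79.7 dBm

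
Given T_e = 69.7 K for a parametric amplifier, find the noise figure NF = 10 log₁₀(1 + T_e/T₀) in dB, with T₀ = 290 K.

F = 1 + T_e/T₀ = 1 + 69.7/290 = 1.24034
NF = 10 log₁₀(1.24034) = 0.935 dB

0.935 dB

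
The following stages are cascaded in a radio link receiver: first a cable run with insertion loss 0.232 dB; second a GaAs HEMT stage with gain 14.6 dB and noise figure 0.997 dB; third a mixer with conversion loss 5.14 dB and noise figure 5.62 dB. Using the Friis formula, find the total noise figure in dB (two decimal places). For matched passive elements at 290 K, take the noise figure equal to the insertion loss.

1.53 dB

Convert to linear (a loss of L dB is a gain of −L dB): F_i = 10^(NF_i/10), G_i = 10^(G_i,dB/10)
  Stage 1: F_1 = 10^(0.232/10) = 1.055, G_1 = 10^(−0.232/10) = 0.9480
  Stage 2: F_2 = 10^(0.997/10) = 1.258, G_2 = 10^(14.6/10) = 28.84
  Stage 3: F_3 = 10^(5.62/10) = 3.648, G_3 = 10^(−5.14/10) = 0.3062
Friis cascade:
  F = 1.055 + (1.258 − 1)/0.9480 + (3.648 − 1)/27.34 = 1.424
NF = 10 log₁₀(1.424) = 1.53 dB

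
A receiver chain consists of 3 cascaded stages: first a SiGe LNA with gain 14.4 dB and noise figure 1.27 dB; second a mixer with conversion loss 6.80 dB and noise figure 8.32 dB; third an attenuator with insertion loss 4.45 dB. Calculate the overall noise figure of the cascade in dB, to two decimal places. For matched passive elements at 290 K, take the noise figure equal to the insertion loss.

2.70 dB

Convert to linear (a loss of L dB is a gain of −L dB): F_i = 10^(NF_i/10), G_i = 10^(G_i,dB/10)
  Stage 1: F_1 = 10^(1.27/10) = 1.340, G_1 = 10^(14.4/10) = 27.54
  Stage 2: F_2 = 10^(8.32/10) = 6.792, G_2 = 10^(−6.80/10) = 0.2089
  Stage 3: F_3 = 10^(4.45/10) = 2.786, G_3 = 10^(−4.45/10) = 0.3589
Friis cascade:
  F = 1.340 + (6.792 − 1)/27.54 + (2.786 − 1)/5.754 = 1.860
NF = 10 log₁₀(1.860) = 2.70 dB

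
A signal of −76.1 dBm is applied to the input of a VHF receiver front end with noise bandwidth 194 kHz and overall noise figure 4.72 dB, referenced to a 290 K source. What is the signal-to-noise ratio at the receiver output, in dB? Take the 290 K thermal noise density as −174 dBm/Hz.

Noise floor: N = −174 + 10 log₁₀(B) + NF
10 log₁₀(1.94×10⁵) = 52.88 dB
N = −174 + 52.88 + 4.72 = −116.40 dBm
SNR = P_sig − N = −76.1 − (−116.40) = 40.30 dB → 40.3 dB

40.3 dB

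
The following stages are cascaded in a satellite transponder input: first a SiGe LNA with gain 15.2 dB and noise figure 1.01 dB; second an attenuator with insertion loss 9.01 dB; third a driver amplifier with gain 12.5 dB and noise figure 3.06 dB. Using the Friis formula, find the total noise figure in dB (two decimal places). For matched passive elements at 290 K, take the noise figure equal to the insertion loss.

2.35 dB

Convert to linear (a loss of L dB is a gain of −L dB): F_i = 10^(NF_i/10), G_i = 10^(G_i,dB/10)
  Stage 1: F_1 = 10^(1.01/10) = 1.262, G_1 = 10^(15.2/10) = 33.11
  Stage 2: F_2 = 10^(9.01/10) = 7.962, G_2 = 10^(−9.01/10) = 0.1256
  Stage 3: F_3 = 10^(3.06/10) = 2.023, G_3 = 10^(12.5/10) = 17.78
Friis cascade:
  F = 1.262 + (7.962 − 1)/33.11 + (2.023 − 1)/4.159 = 1.718
NF = 10 log₁₀(1.718) = 2.35 dB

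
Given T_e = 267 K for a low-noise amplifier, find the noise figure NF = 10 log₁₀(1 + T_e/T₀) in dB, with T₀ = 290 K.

F = 1 + T_e/T₀ = 1 + 267/290 = 1.92069
NF = 10 log₁₀(1.92069) = 2.83 dB

2.83 dB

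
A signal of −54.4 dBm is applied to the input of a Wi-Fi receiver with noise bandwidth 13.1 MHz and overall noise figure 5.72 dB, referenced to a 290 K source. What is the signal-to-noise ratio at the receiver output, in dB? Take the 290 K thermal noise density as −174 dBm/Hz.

Noise floor: N = −174 + 10 log₁₀(B) + NF
10 log₁₀(1.31×10⁷) = 71.17 dB
N = −174 + 71.17 + 5.72 = −97.11 dBm
SNR = P_sig − N = −54.4 − (−97.11) = 42.71 dB → 42.7 dB

42.7 dB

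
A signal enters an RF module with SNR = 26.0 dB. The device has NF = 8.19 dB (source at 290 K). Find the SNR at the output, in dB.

17.81 dB

By definition F = SNR_in/SNR_out, so in dB: SNR_out = SNR_in − NF
SNR_out = 26.0 − 8.19 = 17.81 dB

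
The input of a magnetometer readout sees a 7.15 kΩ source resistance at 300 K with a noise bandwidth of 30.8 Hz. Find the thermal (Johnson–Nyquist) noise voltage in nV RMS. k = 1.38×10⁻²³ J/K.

V_n = √(4kTRB)
4kTRB = 4 × 1.38×10⁻²³ × 300 × 7.15×10³ × 3.08×10¹ = 3.65×10⁻¹⁵ V²
V_n = √(3.65×10⁻¹⁵) = 6.04×10⁻⁸ V = 60.4 nV

60.4 nV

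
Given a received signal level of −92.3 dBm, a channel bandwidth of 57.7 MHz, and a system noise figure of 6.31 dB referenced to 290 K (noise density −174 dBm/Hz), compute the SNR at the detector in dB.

−2.2 dB

Noise floor: N = −174 + 10 log₁₀(B) + NF
10 log₁₀(5.77×10⁷) = 77.61 dB
N = −174 + 77.61 + 6.31 = −90.08 dBm
SNR = P_sig − N = −92.3 − (−90.08) = −2.22 dB → −2.2 dB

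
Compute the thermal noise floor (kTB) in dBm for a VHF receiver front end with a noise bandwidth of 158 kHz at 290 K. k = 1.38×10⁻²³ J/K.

−122.0 dBm

P_n = kTB = 1.38×10⁻²³ × 290 × 1.58×10⁵ = 6.32×10⁻¹⁶ W
In dBm: 10 log₁₀(6.32×10⁻¹⁶ / 10⁻³) = −122.0 dBm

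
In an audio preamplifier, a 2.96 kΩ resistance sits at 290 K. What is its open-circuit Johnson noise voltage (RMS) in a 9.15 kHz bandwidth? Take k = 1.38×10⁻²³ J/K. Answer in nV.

658 nV

V_n = √(4kTRB)
4kTRB = 4 × 1.38×10⁻²³ × 290 × 2.96×10³ × 9.15×10³ = 4.34×10⁻¹³ V²
V_n = √(4.34×10⁻¹³) = 6.58×10⁻⁷ V = 658 nV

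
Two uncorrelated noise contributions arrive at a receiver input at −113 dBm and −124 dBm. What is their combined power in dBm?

−112.7 dBm

Convert to linear, add, convert back:
P₁ = 5.01×10⁻¹⁵ W, P₂ = 3.98×10⁻¹⁶ W
P_tot = 5.41×10⁻¹⁵ W → 10 log₁₀(P_tot / 10⁻³) = −112.7 dBm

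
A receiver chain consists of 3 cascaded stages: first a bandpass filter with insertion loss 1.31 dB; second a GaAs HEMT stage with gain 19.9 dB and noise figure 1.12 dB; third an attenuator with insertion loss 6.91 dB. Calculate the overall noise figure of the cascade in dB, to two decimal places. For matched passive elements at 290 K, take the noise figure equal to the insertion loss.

Convert to linear (a loss of L dB is a gain of −L dB): F_i = 10^(NF_i/10), G_i = 10^(G_i,dB/10)
  Stage 1: F_1 = 10^(1.31/10) = 1.352, G_1 = 10^(−1.31/10) = 0.7396
  Stage 2: F_2 = 10^(1.12/10) = 1.294, G_2 = 10^(19.9/10) = 97.72
  Stage 3: F_3 = 10^(6.91/10) = 4.909, G_3 = 10^(−6.91/10) = 0.2037
Friis cascade:
  F = 1.352 + (1.294 − 1)/0.7396 + (4.909 − 1)/72.28 = 1.804
NF = 10 log₁₀(1.804) = 2.56 dB

2.56 dB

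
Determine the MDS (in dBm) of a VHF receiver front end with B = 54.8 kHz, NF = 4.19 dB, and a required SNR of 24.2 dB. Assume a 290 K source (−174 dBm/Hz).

Sensitivity = −174 + 10 log₁₀(B) + NF + SNR_min
= −174 + 47.39 + 4.19 + 24.2
= −98.22 dBm → −98.2 dBm

−98.2 dBm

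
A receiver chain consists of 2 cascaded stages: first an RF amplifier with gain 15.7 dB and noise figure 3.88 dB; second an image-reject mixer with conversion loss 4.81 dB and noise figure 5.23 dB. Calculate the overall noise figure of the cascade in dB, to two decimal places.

Convert to linear (a loss of L dB is a gain of −L dB): F_i = 10^(NF_i/10), G_i = 10^(G_i,dB/10)
  Stage 1: F_1 = 10^(3.88/10) = 2.443, G_1 = 10^(15.7/10) = 37.15
  Stage 2: F_2 = 10^(5.23/10) = 3.334, G_2 = 10^(−4.81/10) = 0.3304
Friis cascade:
  F = 2.443 + (3.334 − 1)/37.15 = 2.506
NF = 10 log₁₀(2.506) = 3.99 dB

3.99 dB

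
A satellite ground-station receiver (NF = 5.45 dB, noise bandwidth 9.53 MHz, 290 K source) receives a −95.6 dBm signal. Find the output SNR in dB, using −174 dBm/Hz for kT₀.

3.2 dB

Noise floor: N = −174 + 10 log₁₀(B) + NF
10 log₁₀(9.53×10⁶) = 69.79 dB
N = −174 + 69.79 + 5.45 = −98.76 dBm
SNR = P_sig − N = −95.6 − (−98.76) = 3.16 dB → 3.2 dB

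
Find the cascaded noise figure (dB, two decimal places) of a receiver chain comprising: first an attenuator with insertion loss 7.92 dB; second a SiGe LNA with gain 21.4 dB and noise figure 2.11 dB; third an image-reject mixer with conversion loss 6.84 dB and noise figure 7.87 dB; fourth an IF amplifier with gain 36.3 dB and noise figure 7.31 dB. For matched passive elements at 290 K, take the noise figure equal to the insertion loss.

Convert to linear (a loss of L dB is a gain of −L dB): F_i = 10^(NF_i/10), G_i = 10^(G_i,dB/10)
  Stage 1: F_1 = 10^(7.92/10) = 6.194, G_1 = 10^(−7.92/10) = 0.1614
  Stage 2: F_2 = 10^(2.11/10) = 1.626, G_2 = 10^(21.4/10) = 138.0
  Stage 3: F_3 = 10^(7.87/10) = 6.124, G_3 = 10^(−6.84/10) = 0.2070
  Stage 4: F_4 = 10^(7.31/10) = 5.383, G_4 = 10^(36.3/10) = 4266
Friis cascade:
  F = 6.194 + (1.626 − 1)/0.1614 + (6.124 − 1)/22.28 + (5.383 − 1)/4.613 = 11.25
NF = 10 log₁₀(11.25) = 10.51 dB

10.51 dB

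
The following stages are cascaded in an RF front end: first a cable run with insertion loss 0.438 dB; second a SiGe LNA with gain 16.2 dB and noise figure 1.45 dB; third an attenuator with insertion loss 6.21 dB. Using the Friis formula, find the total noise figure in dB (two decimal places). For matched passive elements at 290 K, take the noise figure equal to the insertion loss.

Convert to linear (a loss of L dB is a gain of −L dB): F_i = 10^(NF_i/10), G_i = 10^(G_i,dB/10)
  Stage 1: F_1 = 10^(0.438/10) = 1.106, G_1 = 10^(−0.438/10) = 0.9041
  Stage 2: F_2 = 10^(1.45/10) = 1.396, G_2 = 10^(16.2/10) = 41.69
  Stage 3: F_3 = 10^(6.21/10) = 4.178, G_3 = 10^(−6.21/10) = 0.2393
Friis cascade:
  F = 1.106 + (1.396 − 1)/0.9041 + (4.178 − 1)/37.69 = 1.629
NF = 10 log₁₀(1.629) = 2.12 dB

2.12 dB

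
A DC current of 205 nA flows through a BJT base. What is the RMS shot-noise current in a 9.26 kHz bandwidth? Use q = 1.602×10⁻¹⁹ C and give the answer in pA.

24.7 pA

I_n = √(2qI·B)
2qI·B = 2 × 1.602×10⁻¹⁹ × 2.05×10⁻⁷ × 9.26×10³ = 6.08×10⁻²² A²
I_n = √(6.08×10⁻²²) = 2.47×10⁻¹¹ A = 24.7 pA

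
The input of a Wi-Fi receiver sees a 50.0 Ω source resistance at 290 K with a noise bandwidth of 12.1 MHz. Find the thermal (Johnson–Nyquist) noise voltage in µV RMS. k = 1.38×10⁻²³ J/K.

V_n = √(4kTRB)
4kTRB = 4 × 1.38×10⁻²³ × 290 × 5.00×10¹ × 1.21×10⁷ = 9.68×10⁻¹² V²
V_n = √(9.68×10⁻¹²) = 3.11×10⁻⁶ V = 3.11 µV

3.11 µV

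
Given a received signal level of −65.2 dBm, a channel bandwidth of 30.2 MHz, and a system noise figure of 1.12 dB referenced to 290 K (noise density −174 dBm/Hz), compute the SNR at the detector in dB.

Noise floor: N = −174 + 10 log₁₀(B) + NF
10 log₁₀(3.02×10⁷) = 74.8 dB
N = −174 + 74.8 + 1.12 = −98.08 dBm
SNR = P_sig − N = −65.2 − (−98.08) = 32.88 dB → 32.9 dB

32.9 dB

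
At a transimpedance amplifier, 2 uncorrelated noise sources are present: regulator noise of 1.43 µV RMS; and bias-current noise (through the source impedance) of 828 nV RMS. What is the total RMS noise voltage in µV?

1.65 µV

Uncorrelated sources add in power (mean-square): V_tot = √(ΣV_i²)
V_tot = √[(1.43×10⁻⁶)² + (8.28×10⁻⁷)²] = 1.65×10⁻⁶ V = 1.65 µV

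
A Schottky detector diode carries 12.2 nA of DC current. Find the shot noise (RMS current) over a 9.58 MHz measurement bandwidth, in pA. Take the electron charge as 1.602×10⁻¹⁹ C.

194 pA

I_n = √(2qI·B)
2qI·B = 2 × 1.602×10⁻¹⁹ × 1.22×10⁻⁸ × 9.58×10⁶ = 3.74×10⁻²⁰ A²
I_n = √(3.74×10⁻²⁰) = 1.94×10⁻¹⁰ A = 194 pA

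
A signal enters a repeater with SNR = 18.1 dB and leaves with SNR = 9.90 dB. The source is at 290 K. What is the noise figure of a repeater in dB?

8.20 dB

NF (dB) = SNR_in(dB) − SNR_out(dB) when the source is at T₀
NF = 18.1 − 9.90 = 8.20 dB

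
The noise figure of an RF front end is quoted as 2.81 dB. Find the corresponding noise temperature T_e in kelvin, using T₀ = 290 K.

264 K

F = 10^(2.81/10) = 1.90985
T_e = (F − 1)·T₀ = (1.90985 − 1) × 290 = 264 K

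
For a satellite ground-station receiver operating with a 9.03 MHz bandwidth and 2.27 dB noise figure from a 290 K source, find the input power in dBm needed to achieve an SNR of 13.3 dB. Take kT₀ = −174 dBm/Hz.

−88.9 dBm

Sensitivity = −174 + 10 log₁₀(B) + NF + SNR_min
= −174 + 69.56 + 2.27 + 13.3
= −88.87 dBm → −88.9 dBm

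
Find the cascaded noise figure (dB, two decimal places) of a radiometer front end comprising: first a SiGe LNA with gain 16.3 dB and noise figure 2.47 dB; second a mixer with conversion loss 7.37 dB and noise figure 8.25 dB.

2.79 dB

Convert to linear (a loss of L dB is a gain of −L dB): F_i = 10^(NF_i/10), G_i = 10^(G_i,dB/10)
  Stage 1: F_1 = 10^(2.47/10) = 1.766, G_1 = 10^(16.3/10) = 42.66
  Stage 2: F_2 = 10^(8.25/10) = 6.683, G_2 = 10^(−7.37/10) = 0.1832
Friis cascade:
  F = 1.766 + (6.683 − 1)/42.66 = 1.899
NF = 10 log₁₀(1.899) = 2.79 dB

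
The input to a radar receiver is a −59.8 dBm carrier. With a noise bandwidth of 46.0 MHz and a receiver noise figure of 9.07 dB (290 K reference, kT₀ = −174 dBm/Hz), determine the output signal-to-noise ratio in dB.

Noise floor: N = −174 + 10 log₁₀(B) + NF
10 log₁₀(4.60×10⁷) = 76.63 dB
N = −174 + 76.63 + 9.07 = −88.30 dBm
SNR = P_sig − N = −59.8 − (−88.30) = 28.50 dB → 28.5 dB

28.5 dB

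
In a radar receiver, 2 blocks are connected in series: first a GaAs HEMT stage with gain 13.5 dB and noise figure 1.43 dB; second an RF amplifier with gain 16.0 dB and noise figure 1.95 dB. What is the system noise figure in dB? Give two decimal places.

1.51 dB

Convert to linear (a loss of L dB is a gain of −L dB): F_i = 10^(NF_i/10), G_i = 10^(G_i,dB/10)
  Stage 1: F_1 = 10^(1.43/10) = 1.390, G_1 = 10^(13.5/10) = 22.39
  Stage 2: F_2 = 10^(1.95/10) = 1.567, G_2 = 10^(16.0/10) = 39.81
Friis cascade:
  F = 1.390 + (1.567 − 1)/22.39 = 1.415
NF = 10 log₁₀(1.415) = 1.51 dB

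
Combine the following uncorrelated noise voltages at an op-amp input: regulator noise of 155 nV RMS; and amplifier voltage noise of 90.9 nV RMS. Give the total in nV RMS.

Uncorrelated sources add in power (mean-square): V_tot = √(ΣV_i²)
V_tot = √[(1.55×10⁻⁷)² + (9.09×10⁻⁸)²] = 1.80×10⁻⁷ V = 180 nV

180 nV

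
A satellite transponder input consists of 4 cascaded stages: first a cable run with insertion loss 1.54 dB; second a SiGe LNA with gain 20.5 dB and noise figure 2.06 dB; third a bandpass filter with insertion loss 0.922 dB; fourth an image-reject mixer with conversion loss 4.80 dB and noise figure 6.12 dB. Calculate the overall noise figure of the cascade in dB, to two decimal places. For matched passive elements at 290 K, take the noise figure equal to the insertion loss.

Convert to linear (a loss of L dB is a gain of −L dB): F_i = 10^(NF_i/10), G_i = 10^(G_i,dB/10)
  Stage 1: F_1 = 10^(1.54/10) = 1.426, G_1 = 10^(−1.54/10) = 0.7015
  Stage 2: F_2 = 10^(2.06/10) = 1.607, G_2 = 10^(20.5/10) = 112.2
  Stage 3: F_3 = 10^(0.922/10) = 1.237, G_3 = 10^(−0.922/10) = 0.8087
  Stage 4: F_4 = 10^(6.12/10) = 4.093, G_4 = 10^(−4.80/10) = 0.3311
Friis cascade:
  F = 1.426 + (1.607 − 1)/0.7015 + (1.237 − 1)/78.70 + (4.093 − 1)/63.65 = 2.342
NF = 10 log₁₀(2.342) = 3.70 dB

3.70 dB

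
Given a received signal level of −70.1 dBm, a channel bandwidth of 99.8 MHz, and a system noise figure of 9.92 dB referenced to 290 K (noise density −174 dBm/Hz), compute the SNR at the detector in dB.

Noise floor: N = −174 + 10 log₁₀(B) + NF
10 log₁₀(9.98×10⁷) = 79.99 dB
N = −174 + 79.99 + 9.92 = −84.09 dBm
SNR = P_sig − N = −70.1 − (−84.09) = 13.99 dB → 14.0 dB

14.0 dB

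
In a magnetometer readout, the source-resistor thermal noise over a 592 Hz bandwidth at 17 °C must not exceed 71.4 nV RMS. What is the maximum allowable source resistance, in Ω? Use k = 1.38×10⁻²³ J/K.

T = 17 °C + 273.15 = 290.15 K
Johnson–Nyquist: V_n = √(4kTRB) ⇒ R = V_n² / (4kTB)
4kTB = 4 × 1.38×10⁻²³ × 290.15 × 5.92×10² = 9.48×10⁻¹⁸
R = (7.14×10⁻⁸)² / 9.48×10⁻¹⁸ = 5.38×10² Ω = 538 Ω

538 Ω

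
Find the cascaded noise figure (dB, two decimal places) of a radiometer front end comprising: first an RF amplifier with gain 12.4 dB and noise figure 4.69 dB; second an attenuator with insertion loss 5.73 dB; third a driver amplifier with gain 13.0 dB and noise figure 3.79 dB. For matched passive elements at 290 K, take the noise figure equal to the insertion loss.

Convert to linear (a loss of L dB is a gain of −L dB): F_i = 10^(NF_i/10), G_i = 10^(G_i,dB/10)
  Stage 1: F_1 = 10^(4.69/10) = 2.944, G_1 = 10^(12.4/10) = 17.38
  Stage 2: F_2 = 10^(5.73/10) = 3.741, G_2 = 10^(−5.73/10) = 0.2673
  Stage 3: F_3 = 10^(3.79/10) = 2.393, G_3 = 10^(13.0/10) = 19.95
Friis cascade:
  F = 2.944 + (3.741 − 1)/17.38 + (2.393 − 1)/4.645 = 3.402
NF = 10 log₁₀(3.402) = 5.32 dB

5.32 dB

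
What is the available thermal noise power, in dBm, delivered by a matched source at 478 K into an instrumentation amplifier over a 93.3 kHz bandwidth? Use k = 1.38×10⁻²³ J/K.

P_n = kTB = 1.38×10⁻²³ × 478 × 9.33×10⁴ = 6.15×10⁻¹⁶ W
In dBm: 10 log₁₀(6.15×10⁻¹⁶ / 10⁻³) = −122.1 dBm

−122.1 dBm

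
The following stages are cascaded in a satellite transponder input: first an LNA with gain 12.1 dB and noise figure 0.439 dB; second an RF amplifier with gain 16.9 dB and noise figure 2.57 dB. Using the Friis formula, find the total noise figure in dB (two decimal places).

Convert to linear (a loss of L dB is a gain of −L dB): F_i = 10^(NF_i/10), G_i = 10^(G_i,dB/10)
  Stage 1: F_1 = 10^(0.439/10) = 1.106, G_1 = 10^(12.1/10) = 16.22
  Stage 2: F_2 = 10^(2.57/10) = 1.807, G_2 = 10^(16.9/10) = 48.98
Friis cascade:
  F = 1.106 + (1.807 − 1)/16.22 = 1.156
NF = 10 log₁₀(1.156) = 0.63 dB

0.63 dB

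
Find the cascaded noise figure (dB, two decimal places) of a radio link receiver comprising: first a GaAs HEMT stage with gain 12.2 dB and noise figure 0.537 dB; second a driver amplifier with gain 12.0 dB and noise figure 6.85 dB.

1.35 dB

Convert to linear (a loss of L dB is a gain of −L dB): F_i = 10^(NF_i/10), G_i = 10^(G_i,dB/10)
  Stage 1: F_1 = 10^(0.537/10) = 1.132, G_1 = 10^(12.2/10) = 16.60
  Stage 2: F_2 = 10^(6.85/10) = 4.842, G_2 = 10^(12.0/10) = 15.85
Friis cascade:
  F = 1.132 + (4.842 − 1)/16.60 = 1.363
NF = 10 log₁₀(1.363) = 1.35 dB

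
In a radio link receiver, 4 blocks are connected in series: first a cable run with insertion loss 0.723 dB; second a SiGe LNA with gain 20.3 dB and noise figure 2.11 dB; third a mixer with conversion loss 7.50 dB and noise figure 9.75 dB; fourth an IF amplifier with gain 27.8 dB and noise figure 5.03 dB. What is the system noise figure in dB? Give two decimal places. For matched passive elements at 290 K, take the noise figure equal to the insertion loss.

Convert to linear (a loss of L dB is a gain of −L dB): F_i = 10^(NF_i/10), G_i = 10^(G_i,dB/10)
  Stage 1: F_1 = 10^(0.723/10) = 1.181, G_1 = 10^(−0.723/10) = 0.8466
  Stage 2: F_2 = 10^(2.11/10) = 1.626, G_2 = 10^(20.3/10) = 107.2
  Stage 3: F_3 = 10^(9.75/10) = 9.441, G_3 = 10^(−7.50/10) = 0.1778
  Stage 4: F_4 = 10^(5.03/10) = 3.184, G_4 = 10^(27.8/10) = 602.6
Friis cascade:
  F = 1.181 + (1.626 − 1)/0.8466 + (9.441 − 1)/90.72 + (3.184 − 1)/16.13 = 2.148
NF = 10 log₁₀(2.148) = 3.32 dB

3.32 dB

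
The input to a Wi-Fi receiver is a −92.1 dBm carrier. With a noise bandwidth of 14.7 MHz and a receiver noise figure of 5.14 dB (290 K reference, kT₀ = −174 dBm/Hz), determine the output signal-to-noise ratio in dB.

5.1 dB

Noise floor: N = −174 + 10 log₁₀(B) + NF
10 log₁₀(1.47×10⁷) = 71.67 dB
N = −174 + 71.67 + 5.14 = −97.19 dBm
SNR = P_sig − N = −92.1 − (−97.19) = 5.09 dB → 5.1 dB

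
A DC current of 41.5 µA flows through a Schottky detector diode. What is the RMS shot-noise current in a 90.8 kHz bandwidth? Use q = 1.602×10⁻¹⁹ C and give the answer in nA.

1.10 nA

I_n = √(2qI·B)
2qI·B = 2 × 1.602×10⁻¹⁹ × 4.15×10⁻⁵ × 9.08×10⁴ = 1.21×10⁻¹⁸ A²
I_n = √(1.21×10⁻¹⁸) = 1.10×10⁻⁹ A = 1.10 nA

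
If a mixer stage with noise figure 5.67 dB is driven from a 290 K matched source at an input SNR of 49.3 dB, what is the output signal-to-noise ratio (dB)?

43.63 dB

By definition F = SNR_in/SNR_out, so in dB: SNR_out = SNR_in − NF
SNR_out = 49.3 − 5.67 = 43.63 dB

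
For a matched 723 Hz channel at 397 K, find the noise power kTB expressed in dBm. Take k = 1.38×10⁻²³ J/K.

−144.0 dBm

P_n = kTB = 1.38×10⁻²³ × 397 × 7.23×10² = 3.96×10⁻¹⁸ W
In dBm: 10 log₁₀(3.96×10⁻¹⁸ / 10⁻³) = −144.0 dBm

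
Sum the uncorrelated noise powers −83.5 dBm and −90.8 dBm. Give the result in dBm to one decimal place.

−82.8 dBm

Convert to linear, add, convert back:
P₁ = 4.47×10⁻¹² W, P₂ = 8.32×10⁻¹³ W
P_tot = 5.30×10⁻¹² W → 10 log₁₀(P_tot / 10⁻³) = −82.8 dBm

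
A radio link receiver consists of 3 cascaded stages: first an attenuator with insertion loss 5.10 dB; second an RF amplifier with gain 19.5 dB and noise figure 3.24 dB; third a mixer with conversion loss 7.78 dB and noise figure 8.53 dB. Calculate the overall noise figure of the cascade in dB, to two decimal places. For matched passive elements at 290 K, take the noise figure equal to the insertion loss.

Convert to linear (a loss of L dB is a gain of −L dB): F_i = 10^(NF_i/10), G_i = 10^(G_i,dB/10)
  Stage 1: F_1 = 10^(5.10/10) = 3.236, G_1 = 10^(−5.10/10) = 0.3090
  Stage 2: F_2 = 10^(3.24/10) = 2.109, G_2 = 10^(19.5/10) = 89.13
  Stage 3: F_3 = 10^(8.53/10) = 7.129, G_3 = 10^(−7.78/10) = 0.1667
Friis cascade:
  F = 3.236 + (2.109 − 1)/0.3090 + (7.129 − 1)/27.54 = 7.046
NF = 10 log₁₀(7.046) = 8.48 dB

8.48 dB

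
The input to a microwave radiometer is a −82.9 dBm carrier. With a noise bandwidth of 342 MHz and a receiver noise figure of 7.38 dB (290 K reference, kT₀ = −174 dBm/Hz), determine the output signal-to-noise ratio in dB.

Noise floor: N = −174 + 10 log₁₀(B) + NF
10 log₁₀(3.42×10⁸) = 85.34 dB
N = −174 + 85.34 + 7.38 = −81.28 dBm
SNR = P_sig − N = −82.9 − (−81.28) = −1.62 dB → −1.6 dB

−1.6 dB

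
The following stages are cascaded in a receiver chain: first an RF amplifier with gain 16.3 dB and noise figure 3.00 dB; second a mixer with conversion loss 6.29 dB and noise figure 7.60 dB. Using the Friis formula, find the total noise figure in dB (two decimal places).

Convert to linear (a loss of L dB is a gain of −L dB): F_i = 10^(NF_i/10), G_i = 10^(G_i,dB/10)
  Stage 1: F_1 = 10^(3.00/10) = 1.995, G_1 = 10^(16.3/10) = 42.66
  Stage 2: F_2 = 10^(7.60/10) = 5.754, G_2 = 10^(−6.29/10) = 0.2350
Friis cascade:
  F = 1.995 + (5.754 − 1)/42.66 = 2.107
NF = 10 log₁₀(2.107) = 3.24 dB

3.24 dB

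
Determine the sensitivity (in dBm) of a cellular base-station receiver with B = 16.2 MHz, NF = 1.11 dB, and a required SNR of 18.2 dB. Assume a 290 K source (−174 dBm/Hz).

Sensitivity = −174 + 10 log₁₀(B) + NF + SNR_min
= −174 + 72.1 + 1.11 + 18.2
= −82.59 dBm → −82.6 dBm

−82.6 dBm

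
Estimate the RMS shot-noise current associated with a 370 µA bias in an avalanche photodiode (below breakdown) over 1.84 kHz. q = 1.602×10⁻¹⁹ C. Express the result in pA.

I_n = √(2qI·B)
2qI·B = 2 × 1.602×10⁻¹⁹ × 3.70×10⁻⁴ × 1.84×10³ = 2.18×10⁻¹⁹ A²
I_n = √(2.18×10⁻¹⁹) = 4.67×10⁻¹⁰ A = 467 pA

467 pA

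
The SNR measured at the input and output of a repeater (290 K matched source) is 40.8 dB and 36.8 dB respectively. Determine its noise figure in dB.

4.0 dB

NF (dB) = SNR_in(dB) − SNR_out(dB) when the source is at T₀
NF = 40.8 − 36.8 = 4.0 dB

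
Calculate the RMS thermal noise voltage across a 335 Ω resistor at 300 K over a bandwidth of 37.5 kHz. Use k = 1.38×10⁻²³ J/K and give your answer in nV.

V_n = √(4kTRB)
4kTRB = 4 × 1.38×10⁻²³ × 300 × 3.35×10² × 3.75×10⁴ = 2.08×10⁻¹³ V²
V_n = √(2.08×10⁻¹³) = 4.56×10⁻⁷ V = 456 nV

456 nV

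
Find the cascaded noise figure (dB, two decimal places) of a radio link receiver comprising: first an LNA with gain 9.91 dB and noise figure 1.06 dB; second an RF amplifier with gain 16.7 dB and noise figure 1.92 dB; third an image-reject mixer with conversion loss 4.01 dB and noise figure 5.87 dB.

Convert to linear (a loss of L dB is a gain of −L dB): F_i = 10^(NF_i/10), G_i = 10^(G_i,dB/10)
  Stage 1: F_1 = 10^(1.06/10) = 1.276, G_1 = 10^(9.91/10) = 9.795
  Stage 2: F_2 = 10^(1.92/10) = 1.556, G_2 = 10^(16.7/10) = 46.77
  Stage 3: F_3 = 10^(5.87/10) = 3.864, G_3 = 10^(−4.01/10) = 0.3972
Friis cascade:
  F = 1.276 + (1.556 − 1)/9.795 + (3.864 − 1)/458.1 = 1.339
NF = 10 log₁₀(1.339) = 1.27 dB

1.27 dB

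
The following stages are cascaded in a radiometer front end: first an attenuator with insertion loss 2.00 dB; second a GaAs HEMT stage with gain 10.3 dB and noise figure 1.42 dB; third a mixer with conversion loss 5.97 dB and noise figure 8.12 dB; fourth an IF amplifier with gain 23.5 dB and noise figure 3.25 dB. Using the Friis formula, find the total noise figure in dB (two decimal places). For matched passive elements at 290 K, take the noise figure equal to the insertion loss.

Convert to linear (a loss of L dB is a gain of −L dB): F_i = 10^(NF_i/10), G_i = 10^(G_i,dB/10)
  Stage 1: F_1 = 10^(2.00/10) = 1.585, G_1 = 10^(−2.00/10) = 0.6310
  Stage 2: F_2 = 10^(1.42/10) = 1.387, G_2 = 10^(10.3/10) = 10.72
  Stage 3: F_3 = 10^(8.12/10) = 6.486, G_3 = 10^(−5.97/10) = 0.2529
  Stage 4: F_4 = 10^(3.25/10) = 2.113, G_4 = 10^(23.5/10) = 223.9
Friis cascade:
  F = 1.585 + (1.387 − 1)/0.6310 + (6.486 − 1)/6.761 + (2.113 − 1)/1.710 = 3.661
NF = 10 log₁₀(3.661) = 5.64 dB

5.64 dB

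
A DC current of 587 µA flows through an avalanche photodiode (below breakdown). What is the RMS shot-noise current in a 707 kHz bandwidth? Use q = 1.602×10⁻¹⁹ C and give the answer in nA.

I_n = √(2qI·B)
2qI·B = 2 × 1.602×10⁻¹⁹ × 5.87×10⁻⁴ × 7.07×10⁵ = 1.33×10⁻¹⁶ A²
I_n = √(1.33×10⁻¹⁶) = 1.15×10⁻⁸ A = 11.5 nA

11.5 nA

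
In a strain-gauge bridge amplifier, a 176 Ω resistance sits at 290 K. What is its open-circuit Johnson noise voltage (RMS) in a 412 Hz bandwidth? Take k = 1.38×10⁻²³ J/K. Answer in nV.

34.1 nV

V_n = √(4kTRB)
4kTRB = 4 × 1.38×10⁻²³ × 290 × 1.76×10² × 4.12×10² = 1.16×10⁻¹⁵ V²
V_n = √(1.16×10⁻¹⁵) = 3.41×10⁻⁸ V = 34.1 nV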